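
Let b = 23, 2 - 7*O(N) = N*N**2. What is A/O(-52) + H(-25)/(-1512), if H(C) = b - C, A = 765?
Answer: 3743/590562 ≈ 0.0063380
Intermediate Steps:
O(N) = 2/7 - N**3/7 (O(N) = 2/7 - N*N**2/7 = 2/7 - N**3/7)
H(C) = 23 - C
A/O(-52) + H(-25)/(-1512) = 765/(2/7 - 1/7*(-52)**3) + (23 - 1*(-25))/(-1512) = 765/(2/7 - 1/7*(-140608)) + (23 + 25)*(-1/1512) = 765/(2/7 + 140608/7) + 48*(-1/1512) = 765/(140610/7) - 2/63 = 765*(7/140610) - 2/63 = 357/9374 - 2/63 = 3743/590562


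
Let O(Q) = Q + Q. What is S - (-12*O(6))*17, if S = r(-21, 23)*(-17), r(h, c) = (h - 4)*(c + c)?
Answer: 21998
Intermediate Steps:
O(Q) = 2*Q
r(h, c) = 2*c*(-4 + h) (r(h, c) = (-4 + h)*(2*c) = 2*c*(-4 + h))
S = 19550 (S = (2*23*(-4 - 21))*(-17) = (2*23*(-25))*(-17) = -1150*(-17) = 19550)
S - (-12*O(6))*17 = 19550 - (-24*6)*17 = 19550 - (-12*12)*17 = 19550 - (-144)*17 = 19550 - 1*(-2448) = 19550 + 2448 = 21998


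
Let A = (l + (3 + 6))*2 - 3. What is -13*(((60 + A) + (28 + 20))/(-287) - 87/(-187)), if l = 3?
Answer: -10998/53669 ≈ -0.20492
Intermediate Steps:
A = 21 (A = (3 + (3 + 6))*2 - 3 = (3 + 9)*2 - 3 = 12*2 - 3 = 24 - 3 = 21)
-13*(((60 + A) + (28 + 20))/(-287) - 87/(-187)) = -13*(((60 + 21) + (28 + 20))/(-287) - 87/(-187)) = -13*((81 + 48)*(-1/287) - 87*(-1/187)) = -13*(129*(-1/287) + 87/187) = -13*(-129/287 + 87/187) = -13*846/53669 = -10998/53669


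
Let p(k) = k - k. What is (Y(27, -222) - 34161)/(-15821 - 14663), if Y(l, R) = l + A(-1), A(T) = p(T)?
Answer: 17067/15242 ≈ 1.1197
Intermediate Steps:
p(k) = 0
A(T) = 0
Y(l, R) = l (Y(l, R) = l + 0 = l)
(Y(27, -222) - 34161)/(-15821 - 14663) = (27 - 34161)/(-15821 - 14663) = -34134/(-30484) = -34134*(-1/30484) = 17067/15242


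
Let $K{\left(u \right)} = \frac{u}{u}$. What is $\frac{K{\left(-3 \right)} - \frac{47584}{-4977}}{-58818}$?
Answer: $- \frac{52561}{292737186} \approx -0.00017955$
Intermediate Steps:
$K{\left(u \right)} = 1$
$\frac{K{\left(-3 \right)} - \frac{47584}{-4977}}{-58818} = \frac{1 - \frac{47584}{-4977}}{-58818} = \left(1 - - \frac{47584}{4977}\right) \left(- \frac{1}{58818}\right) = \left(1 + \frac{47584}{4977}\right) \left(- \frac{1}{58818}\right) = \frac{52561}{4977} \left(- \frac{1}{58818}\right) = - \frac{52561}{292737186}$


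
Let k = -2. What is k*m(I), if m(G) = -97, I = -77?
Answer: 194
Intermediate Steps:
k*m(I) = -2*(-97) = 194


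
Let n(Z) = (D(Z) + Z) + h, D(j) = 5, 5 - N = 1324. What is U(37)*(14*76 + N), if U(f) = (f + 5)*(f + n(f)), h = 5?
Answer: -899640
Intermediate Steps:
N = -1319 (N = 5 - 1*1324 = 5 - 1324 = -1319)
n(Z) = 10 + Z (n(Z) = (5 + Z) + 5 = 10 + Z)
U(f) = (5 + f)*(10 + 2*f) (U(f) = (f + 5)*(f + (10 + f)) = (5 + f)*(10 + 2*f))
U(37)*(14*76 + N) = (50 + 2*37² + 20*37)*(14*76 - 1319) = (50 + 2*1369 + 740)*(1064 - 1319) = (50 + 2738 + 740)*(-255) = 3528*(-255) = -899640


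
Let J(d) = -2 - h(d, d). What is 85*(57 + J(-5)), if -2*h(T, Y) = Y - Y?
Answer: 4675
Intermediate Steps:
h(T, Y) = 0 (h(T, Y) = -(Y - Y)/2 = -½*0 = 0)
J(d) = -2 (J(d) = -2 - 1*0 = -2 + 0 = -2)
85*(57 + J(-5)) = 85*(57 - 2) = 85*55 = 4675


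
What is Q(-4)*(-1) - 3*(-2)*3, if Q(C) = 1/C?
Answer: 73/4 ≈ 18.250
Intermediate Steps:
Q(C) = 1/C
Q(-4)*(-1) - 3*(-2)*3 = -1/(-4) - 3*(-2)*3 = -¼*(-1) + 6*3 = ¼ + 18 = 73/4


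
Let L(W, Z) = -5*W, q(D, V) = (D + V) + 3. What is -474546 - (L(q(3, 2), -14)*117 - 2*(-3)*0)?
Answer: -469866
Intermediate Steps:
q(D, V) = 3 + D + V
-474546 - (L(q(3, 2), -14)*117 - 2*(-3)*0) = -474546 - (-5*(3 + 3 + 2)*117 - 2*(-3)*0) = -474546 - (-5*8*117 + 6*0) = -474546 - (-40*117 + 0) = -474546 - (-4680 + 0) = -474546 - 1*(-4680) = -474546 + 4680 = -469866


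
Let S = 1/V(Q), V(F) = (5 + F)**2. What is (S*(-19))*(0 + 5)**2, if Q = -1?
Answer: -475/16 ≈ -29.688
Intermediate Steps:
S = 1/16 (S = 1/((5 - 1)**2) = 1/(4**2) = 1/16 ≈ 0.062500)
(S*(-19))*(0 + 5)**2 = ((1/16)*(-19))*(0 + 5)**2 = -19/16*5**2 = -19/16*25 = -475/16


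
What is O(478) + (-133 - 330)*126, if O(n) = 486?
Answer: -57852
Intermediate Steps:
O(478) + (-133 - 330)*126 = 486 + (-133 - 330)*126 = 486 - 463*126 = 486 - 58338 = -57852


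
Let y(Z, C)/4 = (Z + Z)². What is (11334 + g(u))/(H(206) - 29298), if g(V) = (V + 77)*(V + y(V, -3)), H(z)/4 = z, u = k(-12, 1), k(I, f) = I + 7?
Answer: -19887/14237 ≈ -1.3969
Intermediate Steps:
k(I, f) = 7 + I
y(Z, C) = 16*Z² (y(Z, C) = 4*(Z + Z)² = 4*(2*Z)² = 4*(4*Z²) = 16*Z²)
u = -5 (u = 7 - 12 = -5)
H(z) = 4*z
g(V) = (77 + V)*(V + 16*V²) (g(V) = (V + 77)*(V + 16*V²) = (77 + V)*(V + 16*V²))
(11334 + g(u))/(H(206) - 29298) = (11334 - 5*(77 + 16*(-5)² + 1233*(-5)))/(4*206 - 29298) = (11334 - 5*(77 + 16*25 - 6165))/(824 - 29298) = (11334 - 5*(77 + 400 - 6165))/(-28474) = (11334 - 5*(-5688))*(-1/28474) = (11334 + 28440)*(-1/28474) = 39774*(-1/28474) = -19887/14237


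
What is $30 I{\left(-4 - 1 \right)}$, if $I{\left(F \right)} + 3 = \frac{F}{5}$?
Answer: $-120$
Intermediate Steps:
$I{\left(F \right)} = -3 + \frac{F}{5}$
$30 I{\left(-4 - 1 \right)} = 30 \left(-3 + \frac{-4 - 1}{5}\right) = 30 \left(-3 + \frac{1}{5} \left(-5\right)\right) = 30 \left(-3 - 1\right) = 30 \left(-4\right) = -120$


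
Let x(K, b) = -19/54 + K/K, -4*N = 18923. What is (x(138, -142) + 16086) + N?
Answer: 1226437/108 ≈ 11356.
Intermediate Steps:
N = -18923/4 (N = -¼*18923 = -18923/4 ≈ -4730.8)
x(K, b) = 35/54 (x(K, b) = -19*1/54 + 1 = -19/54 + 1 = 35/54)
(x(138, -142) + 16086) + N = (35/54 + 16086) - 18923/4 = 868679/54 - 18923/4 = 1226437/108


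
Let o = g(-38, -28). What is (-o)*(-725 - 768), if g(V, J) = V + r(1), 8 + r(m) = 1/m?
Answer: -67185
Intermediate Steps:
r(m) = -8 + 1/m
g(V, J) = -7 + V (g(V, J) = V + (-8 + 1/1) = V + (-8 + 1) = V - 7 = -7 + V)
o = -45 (o = -7 - 38 = -45)
(-o)*(-725 - 768) = (-1*(-45))*(-725 - 768) = 45*(-1493) = -67185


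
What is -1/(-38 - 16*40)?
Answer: 1/678 ≈ 0.0014749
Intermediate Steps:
-1/(-38 - 16*40) = -1/(-38 - 640) = -1/(-678) = -1*(-1/678) = 1/678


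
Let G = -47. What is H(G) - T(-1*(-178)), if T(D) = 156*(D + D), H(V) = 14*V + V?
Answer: -56241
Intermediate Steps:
H(V) = 15*V
T(D) = 312*D (T(D) = 156*(2*D) = 312*D)
H(G) - T(-1*(-178)) = 15*(-47) - 312*(-1*(-178)) = -705 - 312*178 = -705 - 1*55536 = -705 - 55536 = -56241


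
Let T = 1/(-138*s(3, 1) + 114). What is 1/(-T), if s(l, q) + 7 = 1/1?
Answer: -942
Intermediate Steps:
s(l, q) = -6 (s(l, q) = -7 + 1/1 = -7 + 1 = -6)
T = 1/942 (T = 1/(-138*(-6) + 114) = 1/(828 + 114) = 1/942 ≈ 0.0010616)
1/(-T) = 1/(-1*1/942) = 1/(-1/942) = -942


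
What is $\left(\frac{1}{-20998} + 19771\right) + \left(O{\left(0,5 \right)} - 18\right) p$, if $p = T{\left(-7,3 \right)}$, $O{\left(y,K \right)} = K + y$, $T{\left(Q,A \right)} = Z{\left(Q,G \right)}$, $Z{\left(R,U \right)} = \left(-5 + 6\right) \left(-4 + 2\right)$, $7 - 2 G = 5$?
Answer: $\frac{415697405}{20998} \approx 19797.0$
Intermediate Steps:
$G = 1$ ($G = \frac{7}{2} - \frac{5}{2} = 1$)
$Z{\left(R,U \right)} = -2$ ($Z{\left(R,U \right)} = 1 \left(-2\right) = -2$)
$T{\left(Q,A \right)} = -2$
$p = -2$
$\left(\frac{1}{-20998} + 19771\right) + \left(O{\left(0,5 \right)} - 18\right) p = \left(\frac{1}{-20998} + 19771\right) + \left(\left(5 + 0\right) - 18\right) \left(-2\right) = \left(- \frac{1}{20998} + 19771\right) + \left(5 - 18\right) \left(-2\right) = \frac{415151457}{20998} - -26 = \frac{415151457}{20998} + 26 = \frac{415697405}{20998}$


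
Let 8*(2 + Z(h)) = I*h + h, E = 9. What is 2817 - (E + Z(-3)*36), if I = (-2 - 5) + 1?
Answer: 5625/2 ≈ 2812.5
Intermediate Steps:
I = -6 (I = -7 + 1 = -6)
Z(h) = -2 - 5*h/8 (Z(h) = -2 + (-6*h + h)/8 = -2 + (-5*h)/8 = -2 - 5*h/8)
2817 - (E + Z(-3)*36) = 2817 - (9 + (-2 - 5/8*(-3))*36) = 2817 - (9 + (-2 + 15/8)*36) = 2817 - (9 - ⅛*36) = 2817 - (9 - 9/2) = 2817 - 1*9/2 = 2817 - 9/2 = 5625/2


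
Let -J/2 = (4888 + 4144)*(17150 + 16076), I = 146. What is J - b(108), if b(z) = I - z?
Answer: -600194502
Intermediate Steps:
J = -600194464 (J = -2*(4888 + 4144)*(17150 + 16076) = -18064*33226 = -2*300097232 = -600194464)
b(z) = 146 - z
J - b(108) = -600194464 - (146 - 1*108) = -600194464 - (146 - 108) = -600194464 - 1*38 = -600194464 - 38 = -600194502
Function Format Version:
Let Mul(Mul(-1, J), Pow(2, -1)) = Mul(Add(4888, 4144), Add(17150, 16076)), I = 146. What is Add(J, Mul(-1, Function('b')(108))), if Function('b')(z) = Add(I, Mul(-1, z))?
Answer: -600194502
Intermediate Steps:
J = -600194464 (J = Mul(-2, Mul(Add(4888, 4144), Add(17150, 16076))) = Mul(-2, Mul(9032, 33226)) = Mul(-2, 300097232) = -600194464)
Function('b')(z) = Add(146, Mul(-1, z))
Add(J, Mul(-1, Function('b')(108))) = Add(-600194464, Mul(-1, Add(146, Mul(-1, 108)))) = Add(-600194464, Mul(-1, Add(146, -108))) = Add(-600194464, Mul(-1, 38)) = Add(-600194464, -38) = -600194502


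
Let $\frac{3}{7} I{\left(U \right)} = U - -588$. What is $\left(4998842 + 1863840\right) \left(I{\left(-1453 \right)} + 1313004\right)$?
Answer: $\frac{26990633210674}{3} \approx 8.9969 \cdot 10^{12}$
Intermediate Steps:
$I{\left(U \right)} = 1372 + \frac{7 U}{3}$ ($I{\left(U \right)} = \frac{7 \left(U - -588\right)}{3} = \frac{7 \left(U + 588\right)}{3} = \frac{7 \left(588 + U\right)}{3} = 1372 + \frac{7 U}{3}$)
$\left(4998842 + 1863840\right) \left(I{\left(-1453 \right)} + 1313004\right) = \left(4998842 + 1863840\right) \left(\left(1372 + \frac{7}{3} \left(-1453\right)\right) + 1313004\right) = 6862682 \left(\left(1372 - \frac{10171}{3}\right) + 1313004\right) = 6862682 \left(- \frac{6055}{3} + 1313004\right) = 6862682 \cdot \frac{3932957}{3} = \frac{26990633210674}{3}$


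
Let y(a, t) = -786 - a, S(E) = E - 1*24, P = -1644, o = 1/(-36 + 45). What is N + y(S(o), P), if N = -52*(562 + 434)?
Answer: -472987/9 ≈ -52554.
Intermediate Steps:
o = 1/9 ≈ 0.11111
S(E) = -24 + E (S(E) = E - 24 = -24 + E)
N = -51792 (N = -52*996 = -51792)
N + y(S(o), P) = -51792 + (-786 - (-24 + 1/9)) = -51792 + (-786 - 1*(-215/9)) = -51792 + (-786 + 215/9) = -51792 - 6859/9 = -472987/9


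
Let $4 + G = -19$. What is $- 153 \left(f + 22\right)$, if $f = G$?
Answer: $153$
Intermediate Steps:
$G = -23$ ($G = -4 - 19 = -23$)
$f = -23$
$- 153 \left(f + 22\right) = - 153 \left(-23 + 22\right) = \left(-153\right) \left(-1\right) = 153$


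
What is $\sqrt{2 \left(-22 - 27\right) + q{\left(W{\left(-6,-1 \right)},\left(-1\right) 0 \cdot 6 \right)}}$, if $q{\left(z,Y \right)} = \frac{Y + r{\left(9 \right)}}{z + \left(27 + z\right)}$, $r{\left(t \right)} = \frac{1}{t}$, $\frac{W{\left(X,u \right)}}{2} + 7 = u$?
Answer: $\frac{i \sqrt{22055}}{15} \approx 9.9006 i$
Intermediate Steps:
$W{\left(X,u \right)} = -14 + 2 u$
$q{\left(z,Y \right)} = \frac{\frac{1}{9} + Y}{27 + 2 z}$ ($q{\left(z,Y \right)} = \frac{Y + \frac{1}{9}}{z + \left(27 + z\right)} = \frac{Y + \frac{1}{9}}{27 + 2 z} = \frac{\frac{1}{9} + Y}{27 + 2 z}$)
$\sqrt{2 \left(-22 - 27\right) + q{\left(W{\left(-6,-1 \right)},\left(-1\right) 0 \cdot 6 \right)}} = \sqrt{2 \left(-22 - 27\right) + \frac{1 + 9 \left(-1\right) 0 \cdot 6}{9 \left(27 + 2 \left(-14 + 2 \left(-1\right)\right)\right)}} = \sqrt{2 \left(-49\right) + \frac{1 + 9 \cdot 0 \cdot 6}{9 \left(27 + 2 \left(-14 - 2\right)\right)}} = \sqrt{-98 + \frac{1 + 9 \cdot 0}{9 \left(27 + 2 \left(-16\right)\right)}} = \sqrt{-98 + \frac{1 + 0}{9 \left(27 - 32\right)}} = \sqrt{-98 + \frac{1}{9} \frac{1}{-5} \cdot 1} = \sqrt{-98 + \frac{1}{9} \left(- \frac{1}{5}\right) 1} = \sqrt{-98 - \frac{1}{45}} = \sqrt{- \frac{4411}{45}} = \frac{i \sqrt{22055}}{15}$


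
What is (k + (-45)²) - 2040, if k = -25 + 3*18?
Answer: 14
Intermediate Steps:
k = 29 (k = -25 + 54 = 29)
(k + (-45)²) - 2040 = (29 + (-45)²) - 2040 = (29 + 2025) - 2040 = 2054 - 2040 = 14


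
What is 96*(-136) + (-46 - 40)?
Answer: -13142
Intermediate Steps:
96*(-136) + (-46 - 40) = -13056 - 86 = -13142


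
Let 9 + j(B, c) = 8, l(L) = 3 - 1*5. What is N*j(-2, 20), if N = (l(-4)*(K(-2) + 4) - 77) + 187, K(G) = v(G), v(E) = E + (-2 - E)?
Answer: -106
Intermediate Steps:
v(E) = -2
l(L) = -2 (l(L) = 3 - 5 = -2)
K(G) = -2
j(B, c) = -1 (j(B, c) = -9 + 8 = -1)
N = 106 (N = (-2*(-2 + 4) - 77) + 187 = (-2*2 - 77) + 187 = (-4 - 77) + 187 = -81 + 187 = 106)
N*j(-2, 20) = 106*(-1) = -106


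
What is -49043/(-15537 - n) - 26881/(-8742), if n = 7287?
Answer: 173710975/33254568 ≈ 5.2237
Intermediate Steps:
-49043/(-15537 - n) - 26881/(-8742) = -49043/(-15537 - 1*7287) - 26881/(-8742) = -49043/(-15537 - 7287) - 26881*(-1/8742) = -49043/(-22824) + 26881/8742 = -49043*(-1/22824) + 26881/8742 = 49043/22824 + 26881/8742 = 173710975/33254568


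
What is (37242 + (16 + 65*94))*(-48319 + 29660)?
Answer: -809203512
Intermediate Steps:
(37242 + (16 + 65*94))*(-48319 + 29660) = (37242 + (16 + 6110))*(-18659) = (37242 + 6126)*(-18659) = 43368*(-18659) = -809203512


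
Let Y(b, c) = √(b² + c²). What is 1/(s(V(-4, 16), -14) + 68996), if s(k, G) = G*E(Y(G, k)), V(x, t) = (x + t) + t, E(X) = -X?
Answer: 17249/1190063984 - 49*√5/1190063984 ≈ 1.4402e-5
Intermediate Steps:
V(x, t) = x + 2*t (V(x, t) = (t + x) + t = x + 2*t)
s(k, G) = -G*√(G² + k²) (s(k, G) = G*(-√(G² + k²)) = -G*√(G² + k²))
1/(s(V(-4, 16), -14) + 68996) = 1/(-1*(-14)*√((-14)² + (-4 + 2*16)²) + 68996) = 1/(-1*(-14)*√(196 + (-4 + 32)²) + 68996) = 1/(-1*(-14)*√(196 + 28²) + 68996) = 1/(-1*(-14)*√(196 + 784) + 68996) = 1/(-1*(-14)*√980 + 68996) = 1/(-1*(-14)*14*√5 + 68996) = 1/(196*√5 + 68996) = 1/(68996 + 196*√5)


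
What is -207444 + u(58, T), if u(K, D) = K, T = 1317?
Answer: -207386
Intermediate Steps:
-207444 + u(58, T) = -207444 + 58 = -207386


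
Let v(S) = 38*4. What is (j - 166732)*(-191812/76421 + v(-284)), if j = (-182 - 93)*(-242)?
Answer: -1144497200760/76421 ≈ -1.4976e+7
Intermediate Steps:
j = 66550 (j = -275*(-242) = 66550)
v(S) = 152
(j - 166732)*(-191812/76421 + v(-284)) = (66550 - 166732)*(-191812/76421 + 152) = -100182*(-191812*1/76421 + 152) = -100182*(-191812/76421 + 152) = -100182*11424180/76421 = -1144497200760/76421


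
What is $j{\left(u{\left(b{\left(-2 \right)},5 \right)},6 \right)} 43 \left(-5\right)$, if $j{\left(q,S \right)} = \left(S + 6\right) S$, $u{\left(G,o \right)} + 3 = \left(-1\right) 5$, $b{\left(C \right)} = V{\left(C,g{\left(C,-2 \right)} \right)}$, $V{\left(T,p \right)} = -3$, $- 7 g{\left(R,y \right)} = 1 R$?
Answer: $-15480$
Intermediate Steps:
$g{\left(R,y \right)} = - \frac{R}{7}$ ($g{\left(R,y \right)} = - \frac{1 R}{7} = - \frac{R}{7}$)
$b{\left(C \right)} = -3$
$u{\left(G,o \right)} = -8$ ($u{\left(G,o \right)} = -3 - 5 = -8$)
$j{\left(q,S \right)} = S \left(6 + S\right)$ ($j{\left(q,S \right)} = \left(6 + S\right) S = S \left(6 + S\right)$)
$j{\left(u{\left(b{\left(-2 \right)},5 \right)},6 \right)} 43 \left(-5\right) = 6 \left(6 + 6\right) 43 \left(-5\right) = 6 \cdot 12 \cdot 43 \left(-5\right) = 72 \cdot 43 \left(-5\right) = 3096 \left(-5\right) = -15480$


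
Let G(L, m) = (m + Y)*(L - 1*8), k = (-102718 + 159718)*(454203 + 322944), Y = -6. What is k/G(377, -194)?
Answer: -24609655/41 ≈ -6.0024e+5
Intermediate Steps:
k = 44297379000 (k = 57000*777147 = 44297379000)
G(L, m) = (-8 + L)*(-6 + m) (G(L, m) = (m - 6)*(L - 1*8) = (-6 + m)*(L - 8) = (-6 + m)*(-8 + L) = (-8 + L)*(-6 + m))
k/G(377, -194) = 44297379000/(48 - 8*(-194) - 6*377 + 377*(-194)) = 44297379000/(48 + 1552 - 2262 - 73138) = 44297379000/(-73800) = 44297379000*(-1/73800) = -24609655/41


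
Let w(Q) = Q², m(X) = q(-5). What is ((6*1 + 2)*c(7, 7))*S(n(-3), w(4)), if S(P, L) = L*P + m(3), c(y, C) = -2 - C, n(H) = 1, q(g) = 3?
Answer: -1368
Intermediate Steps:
m(X) = 3
S(P, L) = 3 + L*P (S(P, L) = L*P + 3 = 3 + L*P)
((6*1 + 2)*c(7, 7))*S(n(-3), w(4)) = ((6*1 + 2)*(-2 - 1*7))*(3 + 4²*1) = ((6 + 2)*(-2 - 7))*(3 + 16*1) = (8*(-9))*(3 + 16) = -72*19 = -1368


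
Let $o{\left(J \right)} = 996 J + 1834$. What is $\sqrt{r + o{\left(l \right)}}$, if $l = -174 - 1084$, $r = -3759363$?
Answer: $i \sqrt{5010497} \approx 2238.4 i$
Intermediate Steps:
$l = -1258$
$o{\left(J \right)} = 1834 + 996 J$
$\sqrt{r + o{\left(l \right)}} = \sqrt{-3759363 + \left(1834 + 996 \left(-1258\right)\right)} = \sqrt{-3759363 + \left(1834 - 1252968\right)} = \sqrt{-3759363 - 1251134} = \sqrt{-5010497} = i \sqrt{5010497}$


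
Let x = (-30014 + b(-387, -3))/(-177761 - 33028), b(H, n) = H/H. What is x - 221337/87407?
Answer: -44032058602/18424434123 ≈ -2.3899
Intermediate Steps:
b(H, n) = 1
x = 30013/210789 (x = (-30014 + 1)/(-177761 - 33028) = -30013/(-210789) = -30013*(-1/210789) = 30013/210789 ≈ 0.14238)
x - 221337/87407 = 30013/210789 - 221337/87407 = -44032058602/18424434123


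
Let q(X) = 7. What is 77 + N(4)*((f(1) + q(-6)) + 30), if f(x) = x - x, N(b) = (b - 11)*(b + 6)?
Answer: -2513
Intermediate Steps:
N(b) = (-11 + b)*(6 + b)
f(x) = 0
77 + N(4)*((f(1) + q(-6)) + 30) = 77 + (-66 + 4² - 5*4)*((0 + 7) + 30) = 77 + (-66 + 16 - 20)*(7 + 30) = 77 - 70*37 = 77 - 2590 = -2513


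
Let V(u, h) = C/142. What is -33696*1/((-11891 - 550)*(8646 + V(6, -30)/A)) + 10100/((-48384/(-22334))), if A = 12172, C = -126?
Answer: 22402829624965022663/4805258225223456 ≈ 4662.1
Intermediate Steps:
V(u, h) = -63/71 (V(u, h) = -126/142 = -126*1/142 = -63/71)
-33696*1/((-11891 - 550)*(8646 + V(6, -30)/A)) + 10100/((-48384/(-22334))) = -33696*1/((-11891 - 550)*(8646 - 63/71/12172)) + 10100/((-48384/(-22334))) = -33696*(-1/(12441*(8646 - 63/71*1/12172))) + 10100/((-48384*(-1/22334))) = -33696*(-1/(12441*(8646 - 63/864212))) + 10100/(24192/11167) = -33696/((-12441*7471976889/864212)) + 10100*(11167/24192) = -33696/(-92958864476049/864212) + 28196675/6048 = -33696*(-864212/92958864476049) + 28196675/6048 = 248893056/794520209197 + 28196675/6048 = 22402829624965022663/4805258225223456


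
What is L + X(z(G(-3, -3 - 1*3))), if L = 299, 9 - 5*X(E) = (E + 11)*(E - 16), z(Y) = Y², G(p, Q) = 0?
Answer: 336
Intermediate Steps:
X(E) = 9/5 - (-16 + E)*(11 + E)/5 (X(E) = 9/5 - (E + 11)*(E - 16)/5 = 9/5 - (11 + E)*(-16 + E)/5 = 9/5 - (-16 + E)*(11 + E)/5)
L + X(z(G(-3, -3 - 1*3))) = 299 + (37 + 0² - (0²)²/5) = 299 + (37 + 0 - ⅕*0²) = 299 + (37 + 0 - ⅕*0) = 299 + (37 + 0 + 0) = 299 + 37 = 336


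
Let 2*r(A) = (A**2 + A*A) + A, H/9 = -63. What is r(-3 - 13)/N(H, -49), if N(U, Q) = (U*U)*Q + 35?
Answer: -124/7876463 ≈ -1.5743e-5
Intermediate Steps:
H = -567 (H = 9*(-63) = -567)
N(U, Q) = 35 + Q*U**2 (N(U, Q) = U**2*Q + 35 = Q*U**2 + 35 = 35 + Q*U**2)
r(A) = A**2 + A/2 (r(A) = ((A**2 + A*A) + A)/2 = ((A**2 + A**2) + A)/2 = (2*A**2 + A)/2 = (A + 2*A**2)/2 = A**2 + A/2)
r(-3 - 13)/N(H, -49) = ((-3 - 13)*(1/2 + (-3 - 13)))/(35 - 49*(-567)**2) = (-16*(1/2 - 16))/(35 - 49*321489) = (-16*(-31/2))/(35 - 15752961) = 248/(-15752926) = 248*(-1/15752926) = -124/7876463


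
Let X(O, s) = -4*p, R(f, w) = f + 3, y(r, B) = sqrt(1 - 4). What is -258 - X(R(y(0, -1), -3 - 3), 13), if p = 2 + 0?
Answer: -250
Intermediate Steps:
y(r, B) = I*sqrt(3) (y(r, B) = sqrt(-3) = I*sqrt(3))
p = 2
R(f, w) = 3 + f
X(O, s) = -8 (X(O, s) = -4*2 = -8)
-258 - X(R(y(0, -1), -3 - 3), 13) = -258 - 1*(-8) = -258 + 8 = -250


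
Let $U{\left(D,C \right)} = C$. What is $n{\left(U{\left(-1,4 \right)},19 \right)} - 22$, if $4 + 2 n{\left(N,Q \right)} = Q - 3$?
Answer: $-16$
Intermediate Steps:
$n{\left(N,Q \right)} = - \frac{7}{2} + \frac{Q}{2}$ ($n{\left(N,Q \right)} = -2 + \frac{Q - 3}{2} = -2 + \frac{-3 + Q}{2} = -2 + \left(- \frac{3}{2} + \frac{Q}{2}\right) = - \frac{7}{2} + \frac{Q}{2}$)
$n{\left(U{\left(-1,4 \right)},19 \right)} - 22 = \left(- \frac{7}{2} + \frac{1}{2} \cdot 19\right) - 22 = \left(- \frac{7}{2} + \frac{19}{2}\right) - 22 = 6 - 22 = -16$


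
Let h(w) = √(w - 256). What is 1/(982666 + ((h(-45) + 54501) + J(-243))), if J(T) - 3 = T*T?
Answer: 1096219/1201696096262 - I*√301/1201696096262 ≈ 9.1223e-7 - 1.4437e-11*I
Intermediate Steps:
h(w) = √(-256 + w)
J(T) = 3 + T² (J(T) = 3 + T*T = 3 + T²)
1/(982666 + ((h(-45) + 54501) + J(-243))) = 1/(982666 + ((√(-256 - 45) + 54501) + (3 + (-243)²))) = 1/(982666 + ((√(-301) + 54501) + (3 + 59049))) = 1/(982666 + ((I*√301 + 54501) + 59052)) = 1/(982666 + ((54501 + I*√301) + 59052)) = 1/(982666 + (113553 + I*√301)) = 1/(1096219 + I*√301)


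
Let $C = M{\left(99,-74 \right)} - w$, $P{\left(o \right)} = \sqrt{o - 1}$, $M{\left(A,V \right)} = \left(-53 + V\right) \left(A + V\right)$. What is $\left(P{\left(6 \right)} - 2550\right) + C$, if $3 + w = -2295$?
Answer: $-3427 + \sqrt{5} \approx -3424.8$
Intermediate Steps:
$w = -2298$ ($w = -3 - 2295 = -2298$)
$P{\left(o \right)} = \sqrt{-1 + o}$
$C = -877$ ($C = \left(\left(-74\right)^{2} - 5247 - -3922 + 99 \left(-74\right)\right) - -2298 = \left(5476 - 5247 + 3922 - 7326\right) + 2298 = -3175 + 2298 = -877$)
$\left(P{\left(6 \right)} - 2550\right) + C = \left(\sqrt{-1 + 6} - 2550\right) - 877 = \left(\sqrt{5} - 2550\right) - 877 = \left(-2550 + \sqrt{5}\right) - 877 = -3427 + \sqrt{5}$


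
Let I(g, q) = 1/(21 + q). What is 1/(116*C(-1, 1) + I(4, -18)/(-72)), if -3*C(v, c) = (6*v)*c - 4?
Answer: 216/83519 ≈ 0.0025862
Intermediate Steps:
C(v, c) = 4/3 - 2*c*v (C(v, c) = -((6*v)*c - 4)/3 = -(6*c*v - 4)/3 = -(-4 + 6*c*v)/3 = 4/3 - 2*c*v)
1/(116*C(-1, 1) + I(4, -18)/(-72)) = 1/(116*(4/3 - 2*1*(-1)) + 1/((21 - 18)*(-72))) = 1/(116*(4/3 + 2) - 1/72/3) = 1/(116*(10/3) + (⅓)*(-1/72)) = 1/(1160/3 - 1/216) = 1/(83519/216) = 216/83519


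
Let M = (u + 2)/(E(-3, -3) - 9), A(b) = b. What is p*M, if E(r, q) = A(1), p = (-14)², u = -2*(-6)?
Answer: -343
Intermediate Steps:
u = 12
p = 196
E(r, q) = 1
M = -7/4 (M = (12 + 2)/(1 - 9) = 14/(-8) = 14*(-⅛) = -7/4 ≈ -1.7500)
p*M = 196*(-7/4) = -343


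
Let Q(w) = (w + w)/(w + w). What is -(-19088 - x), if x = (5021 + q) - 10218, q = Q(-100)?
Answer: 13892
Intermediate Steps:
Q(w) = 1 (Q(w) = (2*w)/((2*w)) = (2*w)*(1/(2*w)) = 1)
q = 1
x = -5196 (x = (5021 + 1) - 10218 = 5022 - 10218 = -5196)
-(-19088 - x) = -(-19088 - 1*(-5196)) = -(-19088 + 5196) = -1*(-13892) = 13892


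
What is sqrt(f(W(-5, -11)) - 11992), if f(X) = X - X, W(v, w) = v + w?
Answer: 2*I*sqrt(2998) ≈ 109.51*I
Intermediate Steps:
f(X) = 0
sqrt(f(W(-5, -11)) - 11992) = sqrt(0 - 11992) = sqrt(-11992) = 2*I*sqrt(2998)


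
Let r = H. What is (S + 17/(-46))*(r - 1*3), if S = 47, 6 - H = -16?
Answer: 40755/46 ≈ 885.98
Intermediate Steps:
H = 22 (H = 6 - 1*(-16) = 6 + 16 = 22)
r = 22
(S + 17/(-46))*(r - 1*3) = (47 + 17/(-46))*(22 - 1*3) = (47 + 17*(-1/46))*(22 - 3) = (47 - 17/46)*19 = (2145/46)*19 = 40755/46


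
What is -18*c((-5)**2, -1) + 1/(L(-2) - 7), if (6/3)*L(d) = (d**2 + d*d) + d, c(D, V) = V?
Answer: 71/4 ≈ 17.750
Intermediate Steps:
L(d) = d**2 + d/2 (L(d) = ((d**2 + d*d) + d)/2 = ((d**2 + d**2) + d)/2 = (2*d**2 + d)/2 = (d + 2*d**2)/2 = d**2 + d/2)
-18*c((-5)**2, -1) + 1/(L(-2) - 7) = -18*(-1) + 1/(-2*(1/2 - 2) - 7) = 18 + 1/(-2*(-3/2) - 7) = 18 + 1/(3 - 7) = 18 + 1/(-4) = 18 - 1/4 = 71/4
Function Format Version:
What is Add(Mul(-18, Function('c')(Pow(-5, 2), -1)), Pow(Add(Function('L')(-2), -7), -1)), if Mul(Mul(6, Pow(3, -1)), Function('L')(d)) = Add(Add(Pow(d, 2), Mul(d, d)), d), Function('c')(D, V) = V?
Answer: Rational(71, 4) ≈ 17.750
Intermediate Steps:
Function('L')(d) = Add(Pow(d, 2), Mul(Rational(1, 2), d)) (Function('L')(d) = Mul(Rational(1, 2), Add(Add(Pow(d, 2), Mul(d, d)), d)) = Mul(Rational(1, 2), Add(Add(Pow(d, 2), Pow(d, 2)), d)) = Mul(Rational(1, 2), Add(Mul(2, Pow(d, 2)), d)) = Mul(Rational(1, 2), Add(d, Mul(2, Pow(d, 2)))) = Add(Pow(d, 2), Mul(Rational(1, 2), d)))
Add(Mul(-18, Function('c')(Pow(-5, 2), -1)), Pow(Add(Function('L')(-2), -7), -1)) = Add(Mul(-18, -1), Pow(Add(Mul(-2, Add(Rational(1, 2), -2)), -7), -1)) = Add(18, Pow(Add(Mul(-2, Rational(-3, 2)), -7), -1)) = Add(18, Pow(Add(3, -7), -1)) = Add(18, Pow(-4, -1)) = Add(18, Rational(-1, 4)) = Rational(71, 4)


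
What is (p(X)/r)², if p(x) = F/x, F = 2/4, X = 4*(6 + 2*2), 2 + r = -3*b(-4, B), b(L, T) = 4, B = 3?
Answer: 1/1254400 ≈ 7.9719e-7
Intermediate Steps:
r = -14 (r = -2 - 3*4 = -2 - 12 = -14)
X = 40 (X = 4*(6 + 4) = 4*10 = 40)
F = ½ (F = 2*(¼) = ½ ≈ 0.50000)
p(x) = 1/(2*x)
(p(X)/r)² = (((½)/40)/(-14))² = (((½)*(1/40))*(-1/14))² = ((1/80)*(-1/14))² = (-1/1120)² = 1/1254400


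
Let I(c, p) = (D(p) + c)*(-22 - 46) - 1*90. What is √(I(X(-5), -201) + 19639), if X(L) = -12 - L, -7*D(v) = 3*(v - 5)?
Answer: √687057/7 ≈ 118.41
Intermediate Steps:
D(v) = 15/7 - 3*v/7 (D(v) = -3*(v - 5)/7 = -3*(-5 + v)/7 = -(-15 + 3*v)/7 = 15/7 - 3*v/7)
I(c, p) = -1650/7 - 68*c + 204*p/7 (I(c, p) = ((15/7 - 3*p/7) + c)*(-22 - 46) - 1*90 = (15/7 + c - 3*p/7)*(-68) - 90 = (-1020/7 - 68*c + 204*p/7) - 90 = -1650/7 - 68*c + 204*p/7)
√(I(X(-5), -201) + 19639) = √((-1650/7 - 68*(-12 - 1*(-5)) + (204/7)*(-201)) + 19639) = √((-1650/7 - 68*(-12 + 5) - 41004/7) + 19639) = √((-1650/7 - 68*(-7) - 41004/7) + 19639) = √((-1650/7 + 476 - 41004/7) + 19639) = √(-39322/7 + 19639) = √(98151/7) = √687057/7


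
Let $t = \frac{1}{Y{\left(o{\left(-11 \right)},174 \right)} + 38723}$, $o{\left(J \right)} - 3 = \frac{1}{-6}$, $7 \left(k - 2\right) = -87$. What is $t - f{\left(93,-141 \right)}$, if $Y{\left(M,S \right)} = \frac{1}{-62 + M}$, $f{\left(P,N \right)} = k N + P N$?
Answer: $\frac{1120325217667}{96226613} \approx 11643.0$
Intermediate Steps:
$k = - \frac{73}{7}$ ($k = 2 + \frac{1}{7} \left(-87\right) = 2 - \frac{87}{7} = - \frac{73}{7} \approx -10.429$)
$f{\left(P,N \right)} = - \frac{73 N}{7} + N P$ ($f{\left(P,N \right)} = - \frac{73 N}{7} + P N = - \frac{73 N}{7} + N P$)
$o{\left(J \right)} = \frac{17}{6}$ ($o{\left(J \right)} = 3 + \frac{1}{-6} = 3 - \frac{1}{6} = \frac{17}{6}$)
$t = \frac{355}{13746659}$ ($t = \frac{1}{\frac{1}{-62 + \frac{17}{6}} + 38723} = \frac{1}{\frac{1}{- \frac{355}{6}} + 38723} = \frac{1}{- \frac{6}{355} + 38723} = \frac{1}{\frac{13746659}{355}} = \frac{355}{13746659} \approx 2.5824 \cdot 10^{-5}$)
$t - f{\left(93,-141 \right)} = \frac{355}{13746659} - \frac{1}{7} \left(-141\right) \left(-73 + 7 \cdot 93\right) = \frac{355}{13746659} - \frac{1}{7} \left(-141\right) \left(-73 + 651\right) = \frac{355}{13746659} - \frac{1}{7} \left(-141\right) 578 = \frac{355}{13746659} - - \frac{81498}{7} = \frac{355}{13746659} + \frac{81498}{7} = \frac{1120325217667}{96226613}$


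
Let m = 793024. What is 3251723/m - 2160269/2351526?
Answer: 2966683007921/932408277312 ≈ 3.1817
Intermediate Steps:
3251723/m - 2160269/2351526 = 3251723/793024 - 2160269/2351526 = 2966683007921/932408277312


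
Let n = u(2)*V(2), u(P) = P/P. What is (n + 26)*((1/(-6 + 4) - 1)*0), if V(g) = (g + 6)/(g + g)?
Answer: 0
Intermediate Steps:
u(P) = 1
V(g) = (6 + g)/(2*g) (V(g) = (6 + g)/((2*g)) = (6 + g)*(1/(2*g)) = (6 + g)/(2*g))
n = 2 (n = 1*((1/2)*(6 + 2)/2) = 1*((1/2)*(1/2)*8) = 1*2 = 2)
(n + 26)*((1/(-6 + 4) - 1)*0) = (2 + 26)*((1/(-6 + 4) - 1)*0) = 28*((1/(-2) - 1)*0) = 28*((-1/2 - 1)*0) = 28*(-3/2*0) = 28*0 = 0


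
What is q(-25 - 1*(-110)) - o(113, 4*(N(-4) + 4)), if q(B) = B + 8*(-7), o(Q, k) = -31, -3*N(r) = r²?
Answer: 60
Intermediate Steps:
N(r) = -r²/3
q(B) = -56 + B (q(B) = B - 56 = -56 + B)
q(-25 - 1*(-110)) - o(113, 4*(N(-4) + 4)) = (-56 + (-25 - 1*(-110))) - 1*(-31) = (-56 + (-25 + 110)) + 31 = (-56 + 85) + 31 = 29 + 31 = 60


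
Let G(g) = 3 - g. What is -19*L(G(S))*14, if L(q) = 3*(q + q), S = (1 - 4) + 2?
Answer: -6384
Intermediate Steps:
S = -1 (S = -3 + 2 = -1)
L(q) = 6*q (L(q) = 3*(2*q) = 6*q)
-19*L(G(S))*14 = -114*(3 - 1*(-1))*14 = -114*(3 + 1)*14 = -114*4*14 = -19*24*14 = -456*14 = -6384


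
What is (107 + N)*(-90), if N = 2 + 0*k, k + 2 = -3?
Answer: -9810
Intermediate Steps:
k = -5 (k = -2 - 3 = -5)
N = 2 (N = 2 + 0*(-5) = 2 + 0 = 2)
(107 + N)*(-90) = (107 + 2)*(-90) = 109*(-90) = -9810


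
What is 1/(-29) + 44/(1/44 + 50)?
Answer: 53943/63829 ≈ 0.84512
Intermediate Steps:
1/(-29) + 44/(1/44 + 50) = -1/29 + 44/(1/44 + 50) = -1/29 + 44/(2201/44) = -1/29 + 44*(44/2201) = -1/29 + 1936/2201 = 53943/63829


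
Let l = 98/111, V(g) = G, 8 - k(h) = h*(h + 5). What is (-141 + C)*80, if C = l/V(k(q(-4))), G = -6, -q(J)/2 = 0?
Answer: -3760160/333 ≈ -11292.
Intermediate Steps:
q(J) = 0 (q(J) = -2*0 = 0)
k(h) = 8 - h*(5 + h) (k(h) = 8 - h*(h + 5) = 8 - h*(5 + h))
V(g) = -6
l = 98/111 (l = 98*(1/111) = 98/111 ≈ 0.88288)
C = -49/333 (C = (98/111)/(-6) = (98/111)*(-⅙) = -49/333 ≈ -0.14715)
(-141 + C)*80 = (-141 - 49/333)*80 = -47002/333*80 = -3760160/333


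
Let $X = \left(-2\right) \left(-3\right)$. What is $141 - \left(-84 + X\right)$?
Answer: $219$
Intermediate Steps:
$X = 6$
$141 - \left(-84 + X\right) = 141 - \left(-84 + 6\right) = 141 - -78 = 141 + 78 = 219$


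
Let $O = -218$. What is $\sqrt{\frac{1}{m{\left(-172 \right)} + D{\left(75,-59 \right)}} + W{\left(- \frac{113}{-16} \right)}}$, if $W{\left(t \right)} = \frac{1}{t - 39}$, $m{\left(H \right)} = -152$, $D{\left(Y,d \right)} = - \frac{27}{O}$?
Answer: $\frac{3 i \sqrt{1205254279362}}{16918699} \approx 0.19467 i$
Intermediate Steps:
$D{\left(Y,d \right)} = \frac{27}{218}$ ($D{\left(Y,d \right)} = - \frac{27}{-218} = \left(-27\right) \left(- \frac{1}{218}\right) = \frac{27}{218}$)
$W{\left(t \right)} = \frac{1}{-39 + t}$
$\sqrt{\frac{1}{m{\left(-172 \right)} + D{\left(75,-59 \right)}} + W{\left(- \frac{113}{-16} \right)}} = \sqrt{\frac{1}{-152 + \frac{27}{218}} + \frac{1}{-39 - \frac{113}{-16}}} = \sqrt{\frac{1}{- \frac{33109}{218}} + \frac{1}{-39 - - \frac{113}{16}}} = \sqrt{- \frac{218}{33109} + \frac{1}{-39 + \frac{113}{16}}} = \sqrt{- \frac{218}{33109} + \frac{1}{- \frac{511}{16}}} = \sqrt{- \frac{218}{33109} - \frac{16}{511}} = \sqrt{- \frac{641142}{16918699}} = \frac{3 i \sqrt{1205254279362}}{16918699}$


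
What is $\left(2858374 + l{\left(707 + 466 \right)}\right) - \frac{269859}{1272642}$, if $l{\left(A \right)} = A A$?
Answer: $\frac{1796250522889}{424214} \approx 4.2343 \cdot 10^{6}$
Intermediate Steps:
$l{\left(A \right)} = A^{2}$
$\left(2858374 + l{\left(707 + 466 \right)}\right) - \frac{269859}{1272642} = \left(2858374 + \left(707 + 466\right)^{2}\right) - \frac{269859}{1272642} = \left(2858374 + 1173^{2}\right) - \frac{89953}{424214} = \left(2858374 + 1375929\right) - \frac{89953}{424214} = 4234303 - \frac{89953}{424214} = \frac{1796250522889}{424214}$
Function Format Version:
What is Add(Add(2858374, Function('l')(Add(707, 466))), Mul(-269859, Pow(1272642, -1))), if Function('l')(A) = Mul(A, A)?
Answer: Rational(1796250522889, 424214) ≈ 4.2343e+6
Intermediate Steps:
Function('l')(A) = Pow(A, 2)
Add(Add(2858374, Function('l')(Add(707, 466))), Mul(-269859, Pow(1272642, -1))) = Add(Add(2858374, Pow(Add(707, 466), 2)), Mul(-269859, Pow(1272642, -1))) = Add(Add(2858374, Pow(1173, 2)), Mul(-269859, Rational(1, 1272642))) = Add(Add(2858374, 1375929), Rational(-89953, 424214)) = Add(4234303, Rational(-89953, 424214)) = Rational(1796250522889, 424214)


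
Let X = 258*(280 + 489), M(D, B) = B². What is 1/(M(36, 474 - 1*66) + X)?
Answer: 1/364866 ≈ 2.7407e-6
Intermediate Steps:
X = 198402 (X = 258*769 = 198402)
1/(M(36, 474 - 1*66) + X) = 1/((474 - 1*66)² + 198402) = 1/((474 - 66)² + 198402) = 1/(408² + 198402) = 1/(166464 + 198402) = 1/364866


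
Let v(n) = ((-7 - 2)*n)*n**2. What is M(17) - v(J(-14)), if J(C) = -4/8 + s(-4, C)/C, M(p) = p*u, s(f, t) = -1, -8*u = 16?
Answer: -11905/343 ≈ -34.708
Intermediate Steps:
u = -2 (u = -1/8*16 = -2)
M(p) = -2*p (M(p) = p*(-2) = -2*p)
J(C) = -1/2 - 1/C (J(C) = -4/8 - 1/C = -4*1/8 - 1/C = -1/2 - 1/C)
v(n) = -9*n**3 (v(n) = (-9*n)*n**2 = -9*n**3)
M(17) - v(J(-14)) = -2*17 - (-9)*((1/2)*(-2 - 1*(-14))/(-14))**3 = -34 - (-9)*((1/2)*(-1/14)*(-2 + 14))**3 = -34 - (-9)*((1/2)*(-1/14)*12)**3 = -34 - (-9)*(-3/7)**3 = -34 - (-9)*(-27)/343 = -34 - 1*243/343 = -34 - 243/343 = -11905/343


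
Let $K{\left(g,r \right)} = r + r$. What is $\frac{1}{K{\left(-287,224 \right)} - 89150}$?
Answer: $- \frac{1}{88702} \approx -1.1274 \cdot 10^{-5}$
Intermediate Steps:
$K{\left(g,r \right)} = 2 r$
$\frac{1}{K{\left(-287,224 \right)} - 89150} = \frac{1}{2 \cdot 224 - 89150} = \frac{1}{448 - 89150} = \frac{1}{-88702} = - \frac{1}{88702}$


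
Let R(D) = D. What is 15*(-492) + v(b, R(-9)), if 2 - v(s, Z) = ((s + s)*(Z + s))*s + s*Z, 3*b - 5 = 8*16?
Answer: -3938501/27 ≈ -1.4587e+5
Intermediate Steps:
b = 133/3 (b = 5/3 + (8*16)/3 = 5/3 + (⅓)*128 = 5/3 + 128/3 = 133/3 ≈ 44.333)
v(s, Z) = 2 - Z*s - 2*s²*(Z + s) (v(s, Z) = 2 - (((s + s)*(Z + s))*s + s*Z) = 2 - (((2*s)*(Z + s))*s + Z*s) = 2 - ((2*s*(Z + s))*s + Z*s) = 2 - (2*s²*(Z + s) + Z*s) = 2 - (Z*s + 2*s²*(Z + s)) = 2 + (-Z*s - 2*s²*(Z + s)) = 2 - Z*s - 2*s²*(Z + s))
15*(-492) + v(b, R(-9)) = 15*(-492) + (2 - 2*(133/3)³ - 1*(-9)*133/3 - 2*(-9)*(133/3)²) = -7380 + (2 - 2*2352637/27 + 399 - 2*(-9)*17689/9) = -7380 + (2 - 4705274/27 + 399 + 35378) = -7380 - 3739241/27 = -3938501/27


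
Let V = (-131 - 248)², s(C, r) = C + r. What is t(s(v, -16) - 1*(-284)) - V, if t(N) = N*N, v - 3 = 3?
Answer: -68565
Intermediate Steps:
v = 6 (v = 3 + 3 = 6)
V = 143641 (V = (-379)² = 143641)
t(N) = N²
t(s(v, -16) - 1*(-284)) - V = ((6 - 16) - 1*(-284))² - 1*143641 = (-10 + 284)² - 143641 = 274² - 143641 = 75076 - 143641 = -68565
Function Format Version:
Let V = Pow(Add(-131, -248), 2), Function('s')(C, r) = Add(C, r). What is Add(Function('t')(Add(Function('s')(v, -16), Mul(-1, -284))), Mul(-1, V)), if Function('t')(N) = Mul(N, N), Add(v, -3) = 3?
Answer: -68565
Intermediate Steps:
v = 6 (v = Add(3, 3) = 6)
V = 143641 (V = Pow(-379, 2) = 143641)
Function('t')(N) = Pow(N, 2)
Add(Function('t')(Add(Function('s')(v, -16), Mul(-1, -284))), Mul(-1, V)) = Add(Pow(Add(Add(6, -16), Mul(-1, -284)), 2), Mul(-1, 143641)) = Add(Pow(Add(-10, 284), 2), -143641) = Add(Pow(274, 2), -143641) = Add(75076, -143641) = -68565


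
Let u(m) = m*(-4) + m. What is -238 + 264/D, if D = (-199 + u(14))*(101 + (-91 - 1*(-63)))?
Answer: -4187398/17593 ≈ -238.01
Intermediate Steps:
u(m) = -3*m (u(m) = -4*m + m = -3*m)
D = -17593 (D = (-199 - 3*14)*(101 + (-91 - 1*(-63))) = (-199 - 42)*(101 + (-91 + 63)) = -241*(101 - 28) = -241*73 = -17593)
-238 + 264/D = -238 + 264/(-17593) = -238 + 264*(-1/17593) = -238 - 264/17593 = -4187398/17593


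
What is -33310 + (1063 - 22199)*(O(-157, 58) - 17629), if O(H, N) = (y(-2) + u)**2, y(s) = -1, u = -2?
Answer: 372383010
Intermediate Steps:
O(H, N) = 9 (O(H, N) = (-1 - 2)**2 = (-3)**2 = 9)
-33310 + (1063 - 22199)*(O(-157, 58) - 17629) = -33310 + (1063 - 22199)*(9 - 17629) = -33310 - 21136*(-17620) = -33310 + 372416320 = 372383010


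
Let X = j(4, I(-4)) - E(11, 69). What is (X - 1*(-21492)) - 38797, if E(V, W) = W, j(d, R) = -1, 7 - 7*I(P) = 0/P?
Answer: -17375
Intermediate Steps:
I(P) = 1 (I(P) = 1 - 0/P = 1 - 1/7*0 = 1 + 0 = 1)
X = -70 (X = -1 - 1*69 = -1 - 69 = -70)
(X - 1*(-21492)) - 38797 = (-70 - 1*(-21492)) - 38797 = (-70 + 21492) - 38797 = 21422 - 38797 = -17375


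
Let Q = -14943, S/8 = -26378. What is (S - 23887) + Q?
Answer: -249854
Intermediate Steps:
S = -211024 (S = 8*(-26378) = -211024)
(S - 23887) + Q = (-211024 - 23887) - 14943 = -234911 - 14943 = -249854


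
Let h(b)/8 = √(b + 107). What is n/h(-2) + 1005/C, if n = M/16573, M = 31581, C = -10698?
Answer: -335/3566 + 10527*√105/4640440 ≈ -0.070697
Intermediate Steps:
h(b) = 8*√(107 + b) (h(b) = 8*√(b + 107) = 8*√(107 + b))
n = 31581/16573 ≈ 1.9056
n/h(-2) + 1005/C = 31581/(16573*((8*√(107 - 2)))) + 1005/(-10698) = 31581/(16573*((8*√105))) + 1005*(-1/10698) = 31581*(√105/840)/16573 - 335/3566 = 10527*√105/4640440 - 335/3566 = -335/3566 + 10527*√105/4640440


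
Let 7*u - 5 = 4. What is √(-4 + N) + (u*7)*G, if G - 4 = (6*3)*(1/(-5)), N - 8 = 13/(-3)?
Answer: 18/5 + I*√3/3 ≈ 3.6 + 0.57735*I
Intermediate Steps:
u = 9/7 (u = 5/7 + (⅐)*4 = 5/7 + 4/7 = 9/7 ≈ 1.2857)
N = 11/3 (N = 8 + 13/(-3) = 8 + 13*(-⅓) = 8 - 13/3 = 11/3 ≈ 3.6667)
G = ⅖ (G = 4 + (6*3)*(1/(-5)) = 4 + 18*(1*(-⅕)) = 4 + 18*(-⅕) = 4 - 18/5 = ⅖ ≈ 0.40000)
√(-4 + N) + (u*7)*G = √(-4 + 11/3) + ((9/7)*7)*(⅖) = √(-⅓) + 9*(⅖) = I*√3/3 + 18/5 = 18/5 + I*√3/3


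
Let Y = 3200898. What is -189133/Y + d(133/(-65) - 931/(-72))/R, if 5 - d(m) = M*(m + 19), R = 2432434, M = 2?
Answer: -179489251139377/3036529519035480 ≈ -0.059110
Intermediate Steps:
d(m) = -33 - 2*m (d(m) = 5 - 2*(m + 19) = 5 - 2*(19 + m) = 5 - (38 + 2*m) = 5 + (-38 - 2*m) = -33 - 2*m)
-189133/Y + d(133/(-65) - 931/(-72))/R = -189133/3200898 + (-33 - 2*(133/(-65) - 931/(-72)))/2432434 = -189133*1/3200898 + (-33 - 2*(133*(-1/65) - 931*(-1/72)))*(1/2432434) = -189133/3200898 + (-33 - 2*(-133/65 + 931/72))*(1/2432434) = -189133/3200898 + (-33 - 2*50939/4680)*(1/2432434) = -189133/3200898 + (-33 - 50939/2340)*(1/2432434) = -189133/3200898 - 128159/2340*1/2432434 = -189133/3200898 - 128159/5691895560 = -179489251139377/3036529519035480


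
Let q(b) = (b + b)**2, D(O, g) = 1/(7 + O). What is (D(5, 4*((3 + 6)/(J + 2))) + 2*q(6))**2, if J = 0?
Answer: 11950849/144 ≈ 82992.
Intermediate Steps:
q(b) = 4*b**2 (q(b) = (2*b)**2 = 4*b**2)
(D(5, 4*((3 + 6)/(J + 2))) + 2*q(6))**2 = (1/(7 + 5) + 2*(4*6**2))**2 = (1/12 + 2*(4*36))**2 = (1/12 + 2*144)**2 = (1/12 + 288)**2 = (3457/12)**2 = 11950849/144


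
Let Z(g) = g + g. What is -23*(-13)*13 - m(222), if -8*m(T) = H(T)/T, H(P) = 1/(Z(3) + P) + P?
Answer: 1574005753/404928 ≈ 3887.1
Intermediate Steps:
Z(g) = 2*g
H(P) = P + 1/(6 + P) (H(P) = 1/(2*3 + P) + P = 1/(6 + P) + P = P + 1/(6 + P))
m(T) = -(1 + T**2 + 6*T)/(8*T*(6 + T)) (m(T) = -(1 + T**2 + 6*T)/(6 + T)/(8*T) = -(1 + T**2 + 6*T)/(8*T*(6 + T)))
-23*(-13)*13 - m(222) = -23*(-13)*13 - (-1 - 1*222**2 - 6*222)/(8*222*(6 + 222)) = 299*13 - (-1 - 1*49284 - 1332)/(8*222*228) = 3887 - (-1 - 49284 - 1332)/(8*222*228) = 3887 - (-50617)/(8*222*228) = 3887 - 1*(-50617/404928) = 3887 + 50617/404928 = 1574005753/404928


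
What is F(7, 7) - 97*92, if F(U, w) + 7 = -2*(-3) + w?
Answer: -8918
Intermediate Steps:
F(U, w) = -1 + w (F(U, w) = -7 + (-2*(-3) + w) = -7 + (6 + w) = -1 + w)
F(7, 7) - 97*92 = (-1 + 7) - 97*92 = 6 - 8924 = -8918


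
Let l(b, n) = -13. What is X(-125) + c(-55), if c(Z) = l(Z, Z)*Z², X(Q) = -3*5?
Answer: -39340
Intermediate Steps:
X(Q) = -15
c(Z) = -13*Z²
X(-125) + c(-55) = -15 - 13*(-55)² = -15 - 13*3025 = -15 - 39325 = -39340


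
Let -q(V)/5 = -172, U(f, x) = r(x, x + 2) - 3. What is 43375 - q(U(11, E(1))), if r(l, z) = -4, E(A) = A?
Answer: 42515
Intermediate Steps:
U(f, x) = -7 (U(f, x) = -4 - 3 = -7)
q(V) = 860 (q(V) = -5*(-172) = 860)
43375 - q(U(11, E(1))) = 43375 - 1*860 = 43375 - 860 = 42515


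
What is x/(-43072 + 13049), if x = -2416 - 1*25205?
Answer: 27621/30023 ≈ 0.91999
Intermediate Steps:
x = -27621 (x = -2416 - 25205 = -27621)
x/(-43072 + 13049) = -27621/(-43072 + 13049) = -27621/(-30023) = -27621*(-1/30023) = 27621/30023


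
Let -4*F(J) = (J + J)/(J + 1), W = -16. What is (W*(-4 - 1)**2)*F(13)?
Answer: 1300/7 ≈ 185.71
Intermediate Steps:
F(J) = -J/(2*(1 + J)) (F(J) = -(J + J)/(4*(J + 1)) = -2*J/(4*(1 + J)) = -J/(2*(1 + J)))
(W*(-4 - 1)**2)*F(13) = (-16*(-4 - 1)**2)*(-1*13/(2 + 2*13)) = (-16*(-5)**2)*(-1*13/(2 + 26)) = (-16*25)*(-1*13/28) = -(-400)*13/28 = -400*(-13/28) = 1300/7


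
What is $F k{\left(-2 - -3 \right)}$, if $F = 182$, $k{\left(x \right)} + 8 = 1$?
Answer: $-1274$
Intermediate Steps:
$k{\left(x \right)} = -7$ ($k{\left(x \right)} = -8 + 1 = -7$)
$F k{\left(-2 - -3 \right)} = 182 \left(-7\right) = -1274$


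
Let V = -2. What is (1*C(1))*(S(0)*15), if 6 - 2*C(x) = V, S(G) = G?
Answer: 0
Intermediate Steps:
C(x) = 4 (C(x) = 3 - ½*(-2) = 3 + 1 = 4)
(1*C(1))*(S(0)*15) = (1*4)*(0*15) = 4*0 = 0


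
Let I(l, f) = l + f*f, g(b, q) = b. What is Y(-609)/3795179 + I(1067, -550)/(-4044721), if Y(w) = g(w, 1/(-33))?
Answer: -1154554338582/15350440200059 ≈ -0.075213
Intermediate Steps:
I(l, f) = l + f²
Y(w) = w
Y(-609)/3795179 + I(1067, -550)/(-4044721) = -609/3795179 + (1067 + (-550)²)/(-4044721) = -609*1/3795179 + (1067 + 302500)*(-1/4044721) = -609/3795179 + 303567*(-1/4044721) = -609/3795179 - 303567/4044721 = -1154554338582/15350440200059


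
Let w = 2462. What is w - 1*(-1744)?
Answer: 4206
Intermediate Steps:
w - 1*(-1744) = 2462 - 1*(-1744) = 2462 + 1744 = 4206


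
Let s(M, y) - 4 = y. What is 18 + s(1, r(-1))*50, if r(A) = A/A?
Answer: 268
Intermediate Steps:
r(A) = 1
s(M, y) = 4 + y
18 + s(1, r(-1))*50 = 18 + (4 + 1)*50 = 18 + 5*50 = 18 + 250 = 268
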